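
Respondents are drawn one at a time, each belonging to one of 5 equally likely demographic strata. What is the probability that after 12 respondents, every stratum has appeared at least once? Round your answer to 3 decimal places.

0.678

Let A_i be the event that stratum i is missing after 12 respondents. By inclusion–exclusion on the A_i,
P(all seen) = Σ_{j=0}^{5} (-1)^j C(5,j)((5-j)/5)^12
= 1.0000 - 0.3436 + 0.0218 - 0.0002 + 0.0000 - 0.0000
= 0.6780.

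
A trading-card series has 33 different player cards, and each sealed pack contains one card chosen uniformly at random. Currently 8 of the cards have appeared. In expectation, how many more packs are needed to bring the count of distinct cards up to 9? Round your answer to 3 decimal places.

1.320

The wait to go from k to k+1 distinct cards is geometric with mean 33/(33-k).
Only the k = 8 term is needed: E = 33/25 = 1.3200.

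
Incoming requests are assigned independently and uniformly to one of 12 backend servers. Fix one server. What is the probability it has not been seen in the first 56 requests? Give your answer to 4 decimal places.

0.0077

Each request misses the fixed server with probability (12-1)/12 = 11/12, independently.
P(still missing after 56) = (11/12)^56 = 0.00765.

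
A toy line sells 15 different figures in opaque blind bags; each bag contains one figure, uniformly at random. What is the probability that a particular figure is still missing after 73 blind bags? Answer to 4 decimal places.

0.0065

On each blind bag the fixed figure fails to appear with probability 14/15.
P(still missing after 73) = (14/15)^73 = 0.00650.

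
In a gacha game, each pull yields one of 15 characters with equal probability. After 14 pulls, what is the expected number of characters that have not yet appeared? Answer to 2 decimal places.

5.71

For each character, P(unseen after 14) = (14/15)^14 = 0.381.
By linearity of expectation, E[unseen] = 15·(14/15)^14 = 5.710.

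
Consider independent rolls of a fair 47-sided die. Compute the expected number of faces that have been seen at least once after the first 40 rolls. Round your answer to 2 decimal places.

For each face, P(seen in 40 rolls) = 1 - (46/47)^40 = 0.577.
By linearity of expectation, E[distinct seen] = 47·(1 - (46/47)^40) = 27.116.

27.12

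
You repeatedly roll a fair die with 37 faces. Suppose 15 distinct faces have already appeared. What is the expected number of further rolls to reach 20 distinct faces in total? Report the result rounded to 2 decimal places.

9.30

With k distinct faces already seen, the next new one takes an expected 37/(37-k) rolls.
Sum over k = 15,...,19: E = 37/22 + 37/21 + 37/20 + 37/19 + 37/18 = 9.297.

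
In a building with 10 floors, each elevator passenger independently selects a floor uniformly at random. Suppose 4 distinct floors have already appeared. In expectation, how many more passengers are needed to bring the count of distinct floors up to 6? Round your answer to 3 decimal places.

With k distinct floors already seen, the next new one takes an expected 10/(10-k) passengers.
Sum over k = 4,...,5: E = 10/6 + 10/5 = 3.6667.

3.667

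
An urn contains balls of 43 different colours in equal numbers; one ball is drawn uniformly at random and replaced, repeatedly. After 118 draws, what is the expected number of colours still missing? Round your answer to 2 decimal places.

2.68

For each colour, P(unseen after 118) = (42/43)^118 = 0.062.
By linearity of expectation, E[unseen] = 43·(42/43)^118 = 2.677.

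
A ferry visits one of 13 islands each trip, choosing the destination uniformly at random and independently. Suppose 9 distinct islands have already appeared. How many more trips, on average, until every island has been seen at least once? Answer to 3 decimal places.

With k distinct islands already seen, the next new one takes an expected 13/(13-k) trips.
Sum over k = 9,...,12: E = 13/4 + 13/3 + 13/2 + 13/1 = 27.0833.

27.083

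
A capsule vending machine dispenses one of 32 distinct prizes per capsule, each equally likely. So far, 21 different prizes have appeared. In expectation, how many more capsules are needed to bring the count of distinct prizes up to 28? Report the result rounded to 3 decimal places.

The wait to go from k to k+1 distinct prizes is geometric with mean 32/(32-k).
Sum over k = 21,...,27: E = 32/11 + 32/10 + 32/9 + ... + 32/6 + 32/5 = 29.9694.

29.969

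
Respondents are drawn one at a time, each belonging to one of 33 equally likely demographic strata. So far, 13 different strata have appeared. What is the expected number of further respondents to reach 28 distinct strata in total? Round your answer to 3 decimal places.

The wait to go from k to k+1 distinct strata is geometric with mean 33/(33-k).
Sum over k = 13,...,27: E = 33/20 + 33/19 + 33/18 + ... + 33/7 + 33/6 = 43.3754.

43.375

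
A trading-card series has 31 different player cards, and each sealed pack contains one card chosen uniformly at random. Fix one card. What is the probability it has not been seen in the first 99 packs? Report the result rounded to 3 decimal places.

0.039

Each pack misses the fixed card with probability (31-1)/31 = 30/31, independently.
P(still missing after 99) = (30/31)^99 = 0.0389.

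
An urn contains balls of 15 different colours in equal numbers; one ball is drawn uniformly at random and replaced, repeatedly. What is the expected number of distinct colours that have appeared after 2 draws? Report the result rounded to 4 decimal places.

1.9333

For each colour, P(seen in 2 draws) = 1 - (14/15)^2 = 0.12889.
By linearity of expectation, E[distinct seen] = 15·(1 - (14/15)^2) = 1.93333.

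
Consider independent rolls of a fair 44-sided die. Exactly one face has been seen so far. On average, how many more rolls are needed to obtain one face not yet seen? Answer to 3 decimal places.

The number of rolls until the next new face is geometric with success probability 43/44, so its mean is 44/43.
E = 44/43 = 1.0233.

1.023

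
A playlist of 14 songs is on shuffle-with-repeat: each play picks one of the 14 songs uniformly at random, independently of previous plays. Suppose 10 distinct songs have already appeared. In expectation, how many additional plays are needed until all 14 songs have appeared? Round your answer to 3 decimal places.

29.167

With k distinct songs already seen, the next new one takes an expected 14/(14-k) plays.
Sum over k = 10,...,13: E = 14/4 + 14/3 + 14/2 + 14/1 = 29.1667.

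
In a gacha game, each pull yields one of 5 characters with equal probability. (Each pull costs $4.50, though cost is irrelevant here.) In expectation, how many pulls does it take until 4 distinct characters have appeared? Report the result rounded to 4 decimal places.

Going from k to k+1 distinct takes a geometric number of pulls with mean 5/(5-k).
Sum over k = 0,...,3: E = 5/5 + 5/4 + 5/3 + 5/2 = 6.41667.

6.4167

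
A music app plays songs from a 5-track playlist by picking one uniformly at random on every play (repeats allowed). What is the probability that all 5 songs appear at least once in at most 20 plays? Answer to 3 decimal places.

Let A_i be the event that song i is missing after 20 plays. By inclusion–exclusion on the A_i,
P(all seen) = Σ_{j=0}^{5} (-1)^j C(5,j)((5-j)/5)^20
= 1.0000 - 0.0576 + 0.0004 - 0.0000 + 0.0000 - 0.0000
= 0.9427.

0.943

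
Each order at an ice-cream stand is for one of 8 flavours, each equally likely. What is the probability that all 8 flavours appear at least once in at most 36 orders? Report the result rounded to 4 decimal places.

Let A_i be the event that flavour i is missing after 36 orders. By inclusion–exclusion on the A_i,
P(all seen) = Σ_{j=0}^{8} (-1)^j C(8,j)((8-j)/8)^36
= 1.00000 - 0.06537 + 0.00089 - 0.00000 + 0.00000 - 0.00000 + 0.00000 - 0.00000 + 0.00000
= 0.93552.

0.9355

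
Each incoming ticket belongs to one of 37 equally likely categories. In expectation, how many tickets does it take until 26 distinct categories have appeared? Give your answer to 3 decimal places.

43.723

Going from k to k+1 distinct takes a geometric number of tickets with mean 37/(37-k).
Sum over k = 0,...,25: E = 37/37 + 37/36 + 37/35 + ... + 37/13 + 37/12 = 43.7232.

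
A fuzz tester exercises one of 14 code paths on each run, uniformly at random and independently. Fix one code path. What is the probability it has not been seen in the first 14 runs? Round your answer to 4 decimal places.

0.3543

On each run the fixed code path fails to appear with probability 13/14.
P(still missing after 14) = (13/14)^14 = 0.35434.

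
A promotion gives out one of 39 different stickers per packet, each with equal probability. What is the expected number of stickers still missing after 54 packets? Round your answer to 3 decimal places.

9.592

For each sticker, P(unseen after 54) = (38/39)^54 = 0.2459.
By linearity of expectation, E[unseen] = 39·(38/39)^54 = 9.5916.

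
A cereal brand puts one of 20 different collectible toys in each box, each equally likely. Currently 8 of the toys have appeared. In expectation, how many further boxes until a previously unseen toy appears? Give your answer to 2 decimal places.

Each box yields a new toy with probability (20-8)/20 = 12/20, so the wait is geometric with mean 20/12.
E = 20/12 = 1.667.

1.67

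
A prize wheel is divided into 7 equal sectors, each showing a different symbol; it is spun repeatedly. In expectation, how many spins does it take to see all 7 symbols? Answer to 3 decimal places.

The wait to go from k to k+1 distinct symbols is geometric with mean 7/(7-k).
E[T] = 7/7 + 7/6 + 7/5 + ... + 7/2 + 7/1 = 7·H_{7}.
H_{7} = 2.5929, so E[T] = 18.1500.

18.150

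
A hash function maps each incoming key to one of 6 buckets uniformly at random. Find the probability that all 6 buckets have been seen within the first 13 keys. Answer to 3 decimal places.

Let A_i be the event that bucket i is missing after 13 keys. By inclusion–exclusion on the A_i,
P(all seen) = Σ_{j=0}^{6} (-1)^j C(6,j)((6-j)/6)^13
= 1.0000 - 0.5608 + 0.0771 - 0.0024 + 0.0000 - 0.0000 + 0.0000
= 0.5139.

0.514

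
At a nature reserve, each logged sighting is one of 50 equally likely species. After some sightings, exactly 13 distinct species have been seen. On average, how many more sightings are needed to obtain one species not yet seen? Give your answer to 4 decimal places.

The number of sightings until the next new species is geometric with success probability 37/50, so its mean is 50/37.
E = 50/37 = 1.35135.

1.3514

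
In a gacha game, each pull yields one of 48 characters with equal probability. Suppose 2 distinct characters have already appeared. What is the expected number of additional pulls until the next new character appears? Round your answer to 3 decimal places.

1.043

Each pull yields a new character with probability (48-2)/48 = 46/48, so the wait is geometric with mean 48/46.
E = 48/46 = 1.0435.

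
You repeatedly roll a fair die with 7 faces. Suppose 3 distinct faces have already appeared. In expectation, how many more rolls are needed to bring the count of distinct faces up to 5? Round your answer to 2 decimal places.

4.08

The wait to go from k to k+1 distinct faces is geometric with mean 7/(7-k).
Sum over k = 3,...,4: E = 7/4 + 7/3 = 4.083.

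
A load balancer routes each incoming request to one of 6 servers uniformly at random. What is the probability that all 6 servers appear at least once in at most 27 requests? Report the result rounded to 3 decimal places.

0.957

Let A_i be the event that server i is missing after 27 requests. By inclusion–exclusion on the A_i,
P(all seen) = Σ_{j=0}^{6} (-1)^j C(6,j)((6-j)/6)^27
= 1.0000 - 0.0437 + 0.0003 - 0.0000 + 0.0000 - 0.0000 + 0.0000
= 0.9566.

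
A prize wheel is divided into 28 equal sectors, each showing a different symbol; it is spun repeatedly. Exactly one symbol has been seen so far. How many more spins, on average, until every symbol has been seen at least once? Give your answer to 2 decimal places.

108.96

From k distinct to k+1 distinct takes on average 28/(28-k) spins.
Sum over k = 1,...,27: E = 28/27 + 28/26 + 28/25 + ... + 28/2 + 28/1 = 108.961.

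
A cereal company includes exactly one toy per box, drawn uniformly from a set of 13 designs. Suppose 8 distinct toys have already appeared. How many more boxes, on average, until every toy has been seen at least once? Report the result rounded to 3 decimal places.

The wait to go from k to k+1 distinct toys is geometric with mean 13/(13-k).
Sum over k = 8,...,12: E = 13/5 + 13/4 + 13/3 + 13/2 + 13/1 = 29.6833.

29.683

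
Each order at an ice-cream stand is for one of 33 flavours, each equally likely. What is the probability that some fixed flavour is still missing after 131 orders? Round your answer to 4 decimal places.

Each order misses the fixed flavour with probability (33-1)/33 = 32/33, independently.
P(still missing after 131) = (32/33)^131 = 0.01776.

0.0178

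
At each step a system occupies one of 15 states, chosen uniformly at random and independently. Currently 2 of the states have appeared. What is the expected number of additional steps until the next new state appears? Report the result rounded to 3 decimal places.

The number of steps until the next new state is geometric with success probability 13/15, so its mean is 15/13.
E = 15/13 = 1.1538.

1.154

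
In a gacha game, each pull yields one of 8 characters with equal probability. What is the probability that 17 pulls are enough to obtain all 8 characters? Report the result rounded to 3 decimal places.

0.366

By inclusion–exclusion over which characters are missing,
P(all seen) = Σ_{j=0}^{8} (-1)^j C(8,j)((8-j)/8)^17
= 1.0000 - 0.8265 + 0.2105 - 0.0190 + 0.0005 - 0.0000 + 0.0000 - 0.0000 + 0.0000
= 0.3656.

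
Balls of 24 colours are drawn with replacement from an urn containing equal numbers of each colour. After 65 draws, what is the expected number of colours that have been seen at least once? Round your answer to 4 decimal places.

22.4907

For each colour, P(seen in 65 draws) = 1 - (23/24)^65 = 0.93711.
By linearity of expectation, E[distinct seen] = 24·(1 - (23/24)^65) = 22.49065.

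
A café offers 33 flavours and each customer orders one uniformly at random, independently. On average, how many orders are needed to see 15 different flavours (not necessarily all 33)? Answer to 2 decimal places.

Going from k to k+1 distinct takes a geometric number of orders with mean 33/(33-k).
Sum over k = 0,...,14: E = 33/33 + 33/32 + 33/31 + ... + 33/20 + 33/19 = 19.592.

19.59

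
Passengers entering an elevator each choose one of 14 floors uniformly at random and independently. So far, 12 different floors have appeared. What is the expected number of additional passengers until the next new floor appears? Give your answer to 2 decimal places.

7.00

Each passenger yields a new floor with probability (14-12)/14 = 2/14, so the wait is geometric with mean 14/2.
E = 14/2 = 7.000.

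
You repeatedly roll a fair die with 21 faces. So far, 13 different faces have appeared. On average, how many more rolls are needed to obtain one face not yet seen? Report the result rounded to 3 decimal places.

Each roll yields a new face with probability (21-13)/21 = 8/21, so the wait is geometric with mean 21/8.
E = 21/8 = 2.6250.

2.625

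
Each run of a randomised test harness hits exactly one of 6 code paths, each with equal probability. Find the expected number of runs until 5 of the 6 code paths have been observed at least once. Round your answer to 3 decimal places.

8.700

Going from k to k+1 distinct takes a geometric number of runs with mean 6/(6-k).
Sum over k = 0,...,4: E = 6/6 + 6/5 + 6/4 + 6/3 + 6/2 = 8.7000.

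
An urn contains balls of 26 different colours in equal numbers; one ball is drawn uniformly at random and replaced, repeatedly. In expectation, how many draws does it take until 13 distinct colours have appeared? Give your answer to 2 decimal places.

With k distinct colours already seen, the next new one arrives after an expected 26/(26-k) draws.
Sum over k = 0,...,12: E = 26/26 + 26/25 + 26/24 + ... + 26/15 + 26/14 = 17.531.

17.53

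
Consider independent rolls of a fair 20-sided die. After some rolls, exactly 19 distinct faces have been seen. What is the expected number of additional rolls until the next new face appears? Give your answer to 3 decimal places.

20.000

The number of rolls until the next new face is geometric with success probability 1/20, so its mean is 20/1.
E = 20/1 = 20.0000.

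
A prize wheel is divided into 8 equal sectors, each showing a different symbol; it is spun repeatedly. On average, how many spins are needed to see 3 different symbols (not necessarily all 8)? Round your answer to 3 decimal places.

With k distinct symbols already seen, the next new one arrives after an expected 8/(8-k) spins.
Sum over k = 0,...,2: E = 8/8 + 8/7 + 8/6 = 3.4762.

3.476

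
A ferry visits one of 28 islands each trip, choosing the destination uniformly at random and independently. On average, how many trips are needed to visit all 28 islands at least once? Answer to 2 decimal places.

109.96

Split into phases: going from k distinct to k+1 distinct takes on average 28/(28-k) trips.
E[T] = 28/28 + 28/27 + 28/26 + ... + 28/2 + 28/1 = 28·H_{28}.
H_{28} = 3.927, so E[T] = 109.961.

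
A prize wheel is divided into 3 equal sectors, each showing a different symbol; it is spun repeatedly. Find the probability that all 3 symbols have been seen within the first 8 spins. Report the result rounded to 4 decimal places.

By inclusion–exclusion over which symbols are missing,
P(all seen) = Σ_{j=0}^{3} (-1)^j C(3,j)((3-j)/3)^8
= 1.00000 - 0.11706 + 0.00046 - 0.00000
= 0.88340.

0.8834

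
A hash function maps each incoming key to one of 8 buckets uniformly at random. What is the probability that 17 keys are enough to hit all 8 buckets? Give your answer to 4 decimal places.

0.3656

By inclusion–exclusion over which buckets are missing,
P(all seen) = Σ_{j=0}^{8} (-1)^j C(8,j)((8-j)/8)^17
= 1.00000 - 0.82647 + 0.21047 - 0.01897 + 0.00053 - 0.00000 + 0.00000 - 0.00000 + 0.00000
= 0.36556.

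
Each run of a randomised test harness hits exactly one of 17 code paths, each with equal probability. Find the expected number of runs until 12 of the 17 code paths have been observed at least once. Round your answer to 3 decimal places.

Going from k to k+1 distinct takes a geometric number of runs with mean 17/(17-k).
Sum over k = 0,...,11: E = 17/17 + 17/16 + 17/15 + ... + 17/7 + 17/6 = 19.6557.

19.656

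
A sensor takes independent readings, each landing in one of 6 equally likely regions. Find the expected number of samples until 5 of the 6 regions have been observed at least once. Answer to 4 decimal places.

Going from k to k+1 distinct takes a geometric number of samples with mean 6/(6-k).
Sum over k = 0,...,4: E = 6/6 + 6/5 + 6/4 + 6/3 + 6/2 = 8.70000.

8.7000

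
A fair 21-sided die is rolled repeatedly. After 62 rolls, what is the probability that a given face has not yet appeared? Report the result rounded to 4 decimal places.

0.0486

Each roll misses the fixed face with probability (21-1)/21 = 20/21, independently.
P(still missing after 62) = (20/21)^62 = 0.04856.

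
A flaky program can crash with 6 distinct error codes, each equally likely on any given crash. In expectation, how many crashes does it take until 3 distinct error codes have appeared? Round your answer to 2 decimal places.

3.70

Going from k to k+1 distinct takes a geometric number of crashes with mean 6/(6-k).
Sum over k = 0,...,2: E = 6/6 + 6/5 + 6/4 = 3.700.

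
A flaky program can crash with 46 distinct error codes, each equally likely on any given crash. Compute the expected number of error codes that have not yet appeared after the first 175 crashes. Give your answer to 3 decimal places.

0.982

For each error code, P(unseen after 175) = (45/46)^175 = 0.0214.
By linearity of expectation, E[unseen] = 46·(45/46)^175 = 0.9825.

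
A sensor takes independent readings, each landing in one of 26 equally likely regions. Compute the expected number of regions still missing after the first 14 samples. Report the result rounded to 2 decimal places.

For each region, P(unseen after 14) = (25/26)^14 = 0.577.
By linearity of expectation, E[unseen] = 26·(25/26)^14 = 15.014.

15.01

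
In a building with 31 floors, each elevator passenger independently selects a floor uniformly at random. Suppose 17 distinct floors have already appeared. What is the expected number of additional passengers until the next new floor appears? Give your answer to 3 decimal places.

The number of passengers until the next new floor is geometric with success probability 14/31, so its mean is 31/14.
E = 31/14 = 2.2143.

2.214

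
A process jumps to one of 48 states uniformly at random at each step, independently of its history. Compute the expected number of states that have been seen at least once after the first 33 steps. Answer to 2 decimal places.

24.04

For each state, P(seen in 33 steps) = 1 - (47/48)^33 = 0.501.
By linearity of expectation, E[distinct seen] = 48·(1 - (47/48)^33) = 24.039.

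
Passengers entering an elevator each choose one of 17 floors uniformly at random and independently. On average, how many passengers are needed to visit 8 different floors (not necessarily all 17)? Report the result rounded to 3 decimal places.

10.380

Going from k to k+1 distinct takes a geometric number of passengers with mean 17/(17-k).
Sum over k = 0,...,7: E = 17/17 + 17/16 + 17/15 + ... + 17/11 + 17/10 = 10.3799.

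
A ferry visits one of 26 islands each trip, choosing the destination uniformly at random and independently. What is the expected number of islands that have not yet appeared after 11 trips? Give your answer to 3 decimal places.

For each island, P(unseen after 11) = (25/26)^11 = 0.6496.
By linearity of expectation, E[unseen] = 26·(25/26)^11 = 16.8891.

16.889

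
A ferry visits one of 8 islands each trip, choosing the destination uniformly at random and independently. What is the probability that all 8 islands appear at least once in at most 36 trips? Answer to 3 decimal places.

By inclusion–exclusion over which islands are missing,
P(all seen) = Σ_{j=0}^{8} (-1)^j C(8,j)((8-j)/8)^36
= 1.0000 - 0.0654 + 0.0009 - 0.0000 + 0.0000 - 0.0000 + 0.0000 - 0.0000 + 0.0000
= 0.9355.

0.936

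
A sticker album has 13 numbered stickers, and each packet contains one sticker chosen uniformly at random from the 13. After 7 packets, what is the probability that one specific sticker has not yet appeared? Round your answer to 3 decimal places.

On each packet the fixed sticker fails to appear with probability 12/13.
P(still missing after 7) = (12/13)^7 = 0.5710.

0.571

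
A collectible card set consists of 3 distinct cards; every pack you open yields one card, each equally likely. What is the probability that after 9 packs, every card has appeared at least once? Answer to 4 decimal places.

By inclusion–exclusion over which cards are missing,
P(all seen) = Σ_{j=0}^{3} (-1)^j C(3,j)((3-j)/3)^9
= 1.00000 - 0.07804 + 0.00015 - 0.00000
= 0.92212.

0.9221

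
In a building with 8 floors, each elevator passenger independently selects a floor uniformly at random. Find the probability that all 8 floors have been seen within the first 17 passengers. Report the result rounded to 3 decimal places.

0.366

Let A_i be the event that floor i is missing after 17 passengers. By inclusion–exclusion on the A_i,
P(all seen) = Σ_{j=0}^{8} (-1)^j C(8,j)((8-j)/8)^17
= 1.0000 - 0.8265 + 0.2105 - 0.0190 + 0.0005 - 0.0000 + 0.0000 - 0.0000 + 0.0000
= 0.3656.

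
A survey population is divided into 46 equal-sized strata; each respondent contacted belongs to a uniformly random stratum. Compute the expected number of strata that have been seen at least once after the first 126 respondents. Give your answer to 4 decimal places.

43.1157

For each stratum, P(seen in 126 respondents) = 1 - (45/46)^126 = 0.93730.
By linearity of expectation, E[distinct seen] = 46·(1 - (45/46)^126) = 43.11565.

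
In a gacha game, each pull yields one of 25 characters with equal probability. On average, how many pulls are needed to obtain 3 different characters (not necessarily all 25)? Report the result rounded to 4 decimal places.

3.1286

Going from k to k+1 distinct takes a geometric number of pulls with mean 25/(25-k).
Sum over k = 0,...,2: E = 25/25 + 25/24 + 25/23 = 3.12862.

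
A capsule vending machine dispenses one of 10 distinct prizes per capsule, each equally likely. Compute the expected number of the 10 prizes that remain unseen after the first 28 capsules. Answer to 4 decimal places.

0.5233

For each prize, P(unseen after 28) = (9/10)^28 = 0.05233.
By linearity of expectation, E[unseen] = 10·(9/10)^28 = 0.52335.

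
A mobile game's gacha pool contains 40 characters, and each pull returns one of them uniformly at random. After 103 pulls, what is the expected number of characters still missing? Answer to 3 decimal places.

For each character, P(unseen after 103) = (39/40)^103 = 0.0737.
By linearity of expectation, E[unseen] = 40·(39/40)^103 = 2.9481.

2.948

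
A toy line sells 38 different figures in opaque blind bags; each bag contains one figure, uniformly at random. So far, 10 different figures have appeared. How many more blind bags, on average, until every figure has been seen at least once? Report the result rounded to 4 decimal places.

149.2325

With k distinct figures already seen, the next new one takes an expected 38/(38-k) blind bags.
Sum over k = 10,...,37: E = 38/28 + 38/27 + 38/26 + ... + 38/2 + 38/1 = 149.23250.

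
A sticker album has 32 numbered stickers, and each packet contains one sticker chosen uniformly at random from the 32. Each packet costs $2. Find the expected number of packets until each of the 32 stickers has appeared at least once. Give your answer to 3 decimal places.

129.872

After k distinct stickers have appeared, the next packet gives a new one with probability (32-k)/32, so the expected wait for the (k+1)-th is 32/(32-k).
E[T] = 32/32 + 32/31 + 32/30 + ... + 32/2 + 32/1 = 32·H_{32}.
H_{32} = 4.0585, so E[T] = 129.8718.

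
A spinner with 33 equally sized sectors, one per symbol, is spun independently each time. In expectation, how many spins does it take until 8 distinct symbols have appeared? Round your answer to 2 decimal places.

Going from k to k+1 distinct takes a geometric number of spins with mean 33/(33-k).
Sum over k = 0,...,7: E = 33/33 + 33/32 + 33/31 + ... + 33/27 + 33/26 = 9.004.

9.00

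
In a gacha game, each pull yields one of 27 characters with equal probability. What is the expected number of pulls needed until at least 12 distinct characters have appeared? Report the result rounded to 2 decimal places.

15.48

Going from k to k+1 distinct takes a geometric number of pulls with mean 27/(27-k).
Sum over k = 0,...,11: E = 27/27 + 27/26 + 27/25 + ... + 27/17 + 27/16 = 15.477.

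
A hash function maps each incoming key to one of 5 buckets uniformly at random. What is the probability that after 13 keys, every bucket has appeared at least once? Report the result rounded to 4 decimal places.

0.7381

By inclusion–exclusion over which buckets are missing,
P(all seen) = Σ_{j=0}^{5} (-1)^j C(5,j)((5-j)/5)^13
= 1.00000 - 0.27488 + 0.01306 - 0.00007 + 0.00000 - 0.00000
= 0.73812.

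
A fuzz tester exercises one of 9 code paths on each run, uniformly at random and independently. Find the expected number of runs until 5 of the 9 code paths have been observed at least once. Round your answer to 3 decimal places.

With k distinct code paths already seen, the next new one arrives after an expected 9/(9-k) runs.
Sum over k = 0,...,4: E = 9/9 + 9/8 + 9/7 + 9/6 + 9/5 = 6.7107.

6.711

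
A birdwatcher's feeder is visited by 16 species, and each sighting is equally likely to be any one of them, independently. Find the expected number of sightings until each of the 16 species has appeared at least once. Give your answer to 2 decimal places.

54.09

Split into phases: going from k distinct to k+1 distinct takes on average 16/(16-k) sightings.
E[T] = 16/16 + 16/15 + 16/14 + ... + 16/2 + 16/1 = 16·H_{16}.
H_{16} = 3.381, so E[T] = 54.092.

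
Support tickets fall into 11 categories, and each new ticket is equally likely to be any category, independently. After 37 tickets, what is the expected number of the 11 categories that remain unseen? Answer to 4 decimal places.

For each category, P(unseen after 37) = (10/11)^37 = 0.02941.
By linearity of expectation, E[unseen] = 11·(10/11)^37 = 0.32349.

0.3235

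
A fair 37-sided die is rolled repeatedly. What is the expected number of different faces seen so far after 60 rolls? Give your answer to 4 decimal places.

29.8510

For each face, P(seen in 60 rolls) = 1 - (36/37)^60 = 0.80678.
By linearity of expectation, E[distinct seen] = 37·(1 - (36/37)^60) = 29.85095.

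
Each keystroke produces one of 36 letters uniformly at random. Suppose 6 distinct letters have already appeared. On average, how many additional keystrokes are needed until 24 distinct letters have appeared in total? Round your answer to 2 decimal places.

The wait to go from k to k+1 distinct letters is geometric with mean 36/(36-k).
Sum over k = 6,...,23: E = 36/30 + 36/29 + 36/28 + ... + 36/14 + 36/13 = 32.104.

32.10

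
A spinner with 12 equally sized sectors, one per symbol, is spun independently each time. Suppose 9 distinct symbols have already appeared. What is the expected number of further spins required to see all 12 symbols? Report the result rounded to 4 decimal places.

With k distinct symbols already seen, the next new one takes an expected 12/(12-k) spins.
Sum over k = 9,...,11: E = 12/3 + 12/2 + 12/1 = 22.00000.

22.0000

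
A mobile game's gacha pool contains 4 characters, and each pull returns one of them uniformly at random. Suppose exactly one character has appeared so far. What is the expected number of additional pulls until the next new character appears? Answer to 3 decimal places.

Each pull yields a new character with probability (4-1)/4 = 3/4, so the wait is geometric with mean 4/3.
E = 4/3 = 1.3333.

1.333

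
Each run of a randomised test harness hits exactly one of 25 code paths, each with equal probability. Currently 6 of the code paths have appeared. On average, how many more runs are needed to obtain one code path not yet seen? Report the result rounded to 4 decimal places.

The number of runs until the next new code path is geometric with success probability 19/25, so its mean is 25/19.
E = 25/19 = 1.31579.

1.3158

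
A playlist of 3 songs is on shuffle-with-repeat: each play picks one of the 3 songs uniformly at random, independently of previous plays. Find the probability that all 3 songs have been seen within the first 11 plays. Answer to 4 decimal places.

0.9653

By inclusion–exclusion over which songs are missing,
P(all seen) = Σ_{j=0}^{3} (-1)^j C(3,j)((3-j)/3)^11
= 1.00000 - 0.03468 + 0.00002 - 0.00000
= 0.96533.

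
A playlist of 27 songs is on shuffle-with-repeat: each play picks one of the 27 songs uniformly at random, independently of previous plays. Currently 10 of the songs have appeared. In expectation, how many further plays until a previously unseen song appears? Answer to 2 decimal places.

Each play yields a new song with probability (27-10)/27 = 17/27, so the wait is geometric with mean 27/17.
E = 27/17 = 1.588.

1.59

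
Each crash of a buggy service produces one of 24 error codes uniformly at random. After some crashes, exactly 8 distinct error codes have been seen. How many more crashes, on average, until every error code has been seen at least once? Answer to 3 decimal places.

81.137

With k distinct error codes already seen, the next new one takes an expected 24/(24-k) crashes.
Sum over k = 8,...,23: E = 24/16 + 24/15 + 24/14 + ... + 24/2 + 24/1 = 81.1375.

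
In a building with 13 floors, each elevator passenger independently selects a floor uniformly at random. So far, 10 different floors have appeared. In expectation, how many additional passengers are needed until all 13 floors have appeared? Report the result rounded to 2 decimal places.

The wait to go from k to k+1 distinct floors is geometric with mean 13/(13-k).
Sum over k = 10,...,12: E = 13/3 + 13/2 + 13/1 = 23.833.

23.83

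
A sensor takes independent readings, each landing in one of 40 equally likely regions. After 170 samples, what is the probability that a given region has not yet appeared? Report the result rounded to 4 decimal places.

On each sample the fixed region fails to appear with probability 39/40.
P(still missing after 170) = (39/40)^170 = 0.01351.

0.0135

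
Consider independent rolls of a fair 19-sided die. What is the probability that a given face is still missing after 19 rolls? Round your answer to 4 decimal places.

On each roll the fixed face fails to appear with probability 18/19.
P(still missing after 19) = (18/19)^19 = 0.35798.

0.3580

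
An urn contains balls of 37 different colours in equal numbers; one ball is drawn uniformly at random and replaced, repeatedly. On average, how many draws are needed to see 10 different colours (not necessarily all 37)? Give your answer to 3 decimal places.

11.475

With k distinct colours already seen, the next new one arrives after an expected 37/(37-k) draws.
Sum over k = 0,...,9: E = 37/37 + 37/36 + 37/35 + ... + 37/29 + 37/28 = 11.4748.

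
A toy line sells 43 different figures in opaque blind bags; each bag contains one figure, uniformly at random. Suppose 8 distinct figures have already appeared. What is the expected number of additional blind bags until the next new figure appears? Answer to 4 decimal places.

1.2286

Each blind bag yields a new figure with probability (43-8)/43 = 35/43, so the wait is geometric with mean 43/35.
E = 43/35 = 1.22857.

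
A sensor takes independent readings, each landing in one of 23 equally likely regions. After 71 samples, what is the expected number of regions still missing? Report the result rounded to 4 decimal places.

0.9796

For each region, P(unseen after 71) = (22/23)^71 = 0.04259.
By linearity of expectation, E[unseen] = 23·(22/23)^71 = 0.97963.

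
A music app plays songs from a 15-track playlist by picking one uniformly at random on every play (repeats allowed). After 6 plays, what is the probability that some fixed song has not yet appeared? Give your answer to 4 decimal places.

0.6610

On each play the fixed song fails to appear with probability 14/15.
P(still missing after 6) = (14/15)^6 = 0.66103.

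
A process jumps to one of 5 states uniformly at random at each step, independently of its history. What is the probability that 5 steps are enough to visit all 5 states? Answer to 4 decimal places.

By inclusion–exclusion over which states are missing,
P(all seen) = Σ_{j=0}^{5} (-1)^j C(5,j)((5-j)/5)^5
= 1.00000 - 1.63840 + 0.77760 - 0.10240 + 0.00160 - 0.00000
= 0.03840.

0.0384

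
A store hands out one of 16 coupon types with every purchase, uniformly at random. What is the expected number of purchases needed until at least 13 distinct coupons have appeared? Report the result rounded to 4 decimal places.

Going from k to k+1 distinct takes a geometric number of purchases with mean 16/(16-k).
Sum over k = 0,...,12: E = 16/16 + 16/15 + 16/14 + ... + 16/5 + 16/4 = 24.75833.

24.7583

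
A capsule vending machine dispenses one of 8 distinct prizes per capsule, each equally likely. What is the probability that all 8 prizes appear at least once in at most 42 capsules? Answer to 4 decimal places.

0.9708

By inclusion–exclusion over which prizes are missing,
P(all seen) = Σ_{j=0}^{8} (-1)^j C(8,j)((8-j)/8)^42
= 1.00000 - 0.02934 + 0.00016 - 0.00000 + 0.00000 - 0.00000 + 0.00000 - 0.00000 + 0.00000
= 0.97082.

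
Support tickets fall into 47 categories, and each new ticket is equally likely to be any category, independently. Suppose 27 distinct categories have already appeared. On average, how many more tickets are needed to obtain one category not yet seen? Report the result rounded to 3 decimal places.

2.350

Each ticket yields a new category with probability (47-27)/47 = 20/47, so the wait is geometric with mean 47/20.
E = 47/20 = 2.3500.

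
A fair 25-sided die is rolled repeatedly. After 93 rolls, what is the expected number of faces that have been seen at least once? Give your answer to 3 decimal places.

For each face, P(seen in 93 rolls) = 1 - (24/25)^93 = 0.9775.
By linearity of expectation, E[distinct seen] = 25·(1 - (24/25)^93) = 24.4387.

24.439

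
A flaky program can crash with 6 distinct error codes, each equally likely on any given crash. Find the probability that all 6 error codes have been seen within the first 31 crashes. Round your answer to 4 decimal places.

0.9790

Let A_i be the event that error code i is missing after 31 crashes. By inclusion–exclusion on the A_i,
P(all seen) = Σ_{j=0}^{6} (-1)^j C(6,j)((6-j)/6)^31
= 1.00000 - 0.02106 + 0.00005 - 0.00000 + 0.00000 - 0.00000 + 0.00000
= 0.97899.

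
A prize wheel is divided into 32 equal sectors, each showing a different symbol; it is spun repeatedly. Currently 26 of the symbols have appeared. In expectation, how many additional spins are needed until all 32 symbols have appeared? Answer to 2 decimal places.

78.40

From k distinct to k+1 distinct takes on average 32/(32-k) spins.
Sum over k = 26,...,31: E = 32/6 + 32/5 + 32/4 + 32/3 + 32/2 + 32/1 = 78.400.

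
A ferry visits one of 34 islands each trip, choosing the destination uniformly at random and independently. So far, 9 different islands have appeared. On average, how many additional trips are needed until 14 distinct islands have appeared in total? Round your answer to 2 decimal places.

With k distinct islands already seen, the next new one takes an expected 34/(34-k) trips.
Sum over k = 9,...,13: E = 34/25 + 34/24 + 34/23 + 34/22 + 34/21 = 7.419.

7.42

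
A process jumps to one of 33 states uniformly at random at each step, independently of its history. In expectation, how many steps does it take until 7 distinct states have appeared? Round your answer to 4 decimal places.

With k distinct states already seen, the next new one arrives after an expected 33/(33-k) steps.
Sum over k = 0,...,6: E = 33/33 + 33/32 + 33/31 + ... + 33/28 + 33/27 = 7.73449.

7.7345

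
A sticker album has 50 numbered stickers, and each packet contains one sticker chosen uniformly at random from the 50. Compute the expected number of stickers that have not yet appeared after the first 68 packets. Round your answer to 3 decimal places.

12.657

For each sticker, P(unseen after 68) = (49/50)^68 = 0.2531.
By linearity of expectation, E[unseen] = 50·(49/50)^68 = 12.6574.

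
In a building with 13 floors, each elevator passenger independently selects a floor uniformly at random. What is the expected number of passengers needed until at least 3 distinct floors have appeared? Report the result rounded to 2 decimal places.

3.27

With k distinct floors already seen, the next new one arrives after an expected 13/(13-k) passengers.
Sum over k = 0,...,2: E = 13/13 + 13/12 + 13/11 = 3.265.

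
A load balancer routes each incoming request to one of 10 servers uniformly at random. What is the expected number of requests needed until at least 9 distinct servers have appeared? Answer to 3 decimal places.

19.290

Going from k to k+1 distinct takes a geometric number of requests with mean 10/(10-k).
Sum over k = 0,...,8: E = 10/10 + 10/9 + 10/8 + ... + 10/3 + 10/2 = 19.2897.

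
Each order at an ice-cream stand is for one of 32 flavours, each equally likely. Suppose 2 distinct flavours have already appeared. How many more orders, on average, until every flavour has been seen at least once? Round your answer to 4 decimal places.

From k distinct to k+1 distinct takes on average 32/(32-k) orders.
Sum over k = 2,...,31: E = 32/30 + 32/29 + 32/28 + ... + 32/2 + 32/1 = 127.83959.

127.8396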